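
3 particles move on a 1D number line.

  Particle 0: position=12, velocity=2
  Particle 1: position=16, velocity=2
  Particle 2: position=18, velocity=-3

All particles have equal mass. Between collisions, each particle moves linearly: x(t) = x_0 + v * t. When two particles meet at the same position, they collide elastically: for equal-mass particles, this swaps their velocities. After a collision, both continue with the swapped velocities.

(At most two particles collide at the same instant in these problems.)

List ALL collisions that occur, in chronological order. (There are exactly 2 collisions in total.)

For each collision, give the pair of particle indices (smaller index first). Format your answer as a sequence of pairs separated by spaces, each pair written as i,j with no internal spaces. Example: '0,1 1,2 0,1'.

Collision at t=2/5: particles 1 and 2 swap velocities; positions: p0=64/5 p1=84/5 p2=84/5; velocities now: v0=2 v1=-3 v2=2
Collision at t=6/5: particles 0 and 1 swap velocities; positions: p0=72/5 p1=72/5 p2=92/5; velocities now: v0=-3 v1=2 v2=2

Answer: 1,2 0,1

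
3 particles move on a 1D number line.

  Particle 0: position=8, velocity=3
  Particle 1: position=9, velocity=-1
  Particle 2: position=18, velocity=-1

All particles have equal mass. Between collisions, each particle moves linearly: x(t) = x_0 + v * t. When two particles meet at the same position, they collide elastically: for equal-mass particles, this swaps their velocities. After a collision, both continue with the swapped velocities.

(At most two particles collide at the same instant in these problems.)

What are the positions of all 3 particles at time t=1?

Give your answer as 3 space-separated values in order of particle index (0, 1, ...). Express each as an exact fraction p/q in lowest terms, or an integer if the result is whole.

Collision at t=1/4: particles 0 and 1 swap velocities; positions: p0=35/4 p1=35/4 p2=71/4; velocities now: v0=-1 v1=3 v2=-1
Advance to t=1 (no further collisions before then); velocities: v0=-1 v1=3 v2=-1; positions = 8 11 17

Answer: 8 11 17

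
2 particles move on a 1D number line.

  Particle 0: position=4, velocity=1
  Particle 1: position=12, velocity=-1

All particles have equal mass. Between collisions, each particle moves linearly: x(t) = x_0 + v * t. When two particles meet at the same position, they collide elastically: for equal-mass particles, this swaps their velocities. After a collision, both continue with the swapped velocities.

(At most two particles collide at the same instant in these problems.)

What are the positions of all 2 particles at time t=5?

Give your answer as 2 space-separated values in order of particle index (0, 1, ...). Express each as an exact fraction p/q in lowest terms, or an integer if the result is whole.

Collision at t=4: particles 0 and 1 swap velocities; positions: p0=8 p1=8; velocities now: v0=-1 v1=1
Advance to t=5 (no further collisions before then); velocities: v0=-1 v1=1; positions = 7 9

Answer: 7 9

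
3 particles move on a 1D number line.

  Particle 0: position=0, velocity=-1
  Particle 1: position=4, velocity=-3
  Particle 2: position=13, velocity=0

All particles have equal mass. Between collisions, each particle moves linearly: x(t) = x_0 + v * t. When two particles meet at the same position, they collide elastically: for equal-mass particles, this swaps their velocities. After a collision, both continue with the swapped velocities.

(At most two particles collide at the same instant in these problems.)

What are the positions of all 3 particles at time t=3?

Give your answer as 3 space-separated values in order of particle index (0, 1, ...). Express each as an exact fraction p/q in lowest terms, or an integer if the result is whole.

Answer: -5 -3 13

Derivation:
Collision at t=2: particles 0 and 1 swap velocities; positions: p0=-2 p1=-2 p2=13; velocities now: v0=-3 v1=-1 v2=0
Advance to t=3 (no further collisions before then); velocities: v0=-3 v1=-1 v2=0; positions = -5 -3 13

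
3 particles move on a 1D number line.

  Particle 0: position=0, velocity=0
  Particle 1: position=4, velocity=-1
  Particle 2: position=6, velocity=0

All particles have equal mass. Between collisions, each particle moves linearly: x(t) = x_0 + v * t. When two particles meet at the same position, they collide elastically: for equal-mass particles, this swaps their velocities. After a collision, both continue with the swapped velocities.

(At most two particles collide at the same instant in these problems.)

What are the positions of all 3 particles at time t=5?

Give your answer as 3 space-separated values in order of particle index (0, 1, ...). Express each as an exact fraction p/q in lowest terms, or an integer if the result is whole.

Answer: -1 0 6

Derivation:
Collision at t=4: particles 0 and 1 swap velocities; positions: p0=0 p1=0 p2=6; velocities now: v0=-1 v1=0 v2=0
Advance to t=5 (no further collisions before then); velocities: v0=-1 v1=0 v2=0; positions = -1 0 6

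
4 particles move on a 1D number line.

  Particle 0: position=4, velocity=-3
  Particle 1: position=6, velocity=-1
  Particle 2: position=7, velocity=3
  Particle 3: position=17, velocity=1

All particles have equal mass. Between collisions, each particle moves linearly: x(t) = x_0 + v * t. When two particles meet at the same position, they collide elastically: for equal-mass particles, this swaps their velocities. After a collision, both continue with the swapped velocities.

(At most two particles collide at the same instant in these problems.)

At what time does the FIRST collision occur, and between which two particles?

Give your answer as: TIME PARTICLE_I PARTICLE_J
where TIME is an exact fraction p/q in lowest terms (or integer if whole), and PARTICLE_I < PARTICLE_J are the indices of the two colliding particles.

Pair (0,1): pos 4,6 vel -3,-1 -> not approaching (rel speed -2 <= 0)
Pair (1,2): pos 6,7 vel -1,3 -> not approaching (rel speed -4 <= 0)
Pair (2,3): pos 7,17 vel 3,1 -> gap=10, closing at 2/unit, collide at t=5
Earliest collision: t=5 between 2 and 3

Answer: 5 2 3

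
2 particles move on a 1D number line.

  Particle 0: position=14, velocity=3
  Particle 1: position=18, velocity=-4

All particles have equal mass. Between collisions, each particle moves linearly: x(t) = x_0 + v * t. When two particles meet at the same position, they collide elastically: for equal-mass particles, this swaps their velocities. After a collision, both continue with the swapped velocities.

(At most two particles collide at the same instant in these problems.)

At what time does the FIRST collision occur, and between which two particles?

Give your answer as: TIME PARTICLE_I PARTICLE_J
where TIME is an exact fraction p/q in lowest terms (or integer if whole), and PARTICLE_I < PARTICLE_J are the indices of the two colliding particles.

Answer: 4/7 0 1

Derivation:
Pair (0,1): pos 14,18 vel 3,-4 -> gap=4, closing at 7/unit, collide at t=4/7
Earliest collision: t=4/7 between 0 and 1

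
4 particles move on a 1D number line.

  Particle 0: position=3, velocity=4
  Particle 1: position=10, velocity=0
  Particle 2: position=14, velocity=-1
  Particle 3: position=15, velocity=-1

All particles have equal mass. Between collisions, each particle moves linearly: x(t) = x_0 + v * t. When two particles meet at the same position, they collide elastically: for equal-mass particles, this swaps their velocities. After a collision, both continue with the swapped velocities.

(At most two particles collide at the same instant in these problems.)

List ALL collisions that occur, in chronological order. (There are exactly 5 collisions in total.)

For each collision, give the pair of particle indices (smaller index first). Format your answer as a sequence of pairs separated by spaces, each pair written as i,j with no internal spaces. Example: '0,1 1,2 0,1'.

Answer: 0,1 1,2 2,3 0,1 1,2

Derivation:
Collision at t=7/4: particles 0 and 1 swap velocities; positions: p0=10 p1=10 p2=49/4 p3=53/4; velocities now: v0=0 v1=4 v2=-1 v3=-1
Collision at t=11/5: particles 1 and 2 swap velocities; positions: p0=10 p1=59/5 p2=59/5 p3=64/5; velocities now: v0=0 v1=-1 v2=4 v3=-1
Collision at t=12/5: particles 2 and 3 swap velocities; positions: p0=10 p1=58/5 p2=63/5 p3=63/5; velocities now: v0=0 v1=-1 v2=-1 v3=4
Collision at t=4: particles 0 and 1 swap velocities; positions: p0=10 p1=10 p2=11 p3=19; velocities now: v0=-1 v1=0 v2=-1 v3=4
Collision at t=5: particles 1 and 2 swap velocities; positions: p0=9 p1=10 p2=10 p3=23; velocities now: v0=-1 v1=-1 v2=0 v3=4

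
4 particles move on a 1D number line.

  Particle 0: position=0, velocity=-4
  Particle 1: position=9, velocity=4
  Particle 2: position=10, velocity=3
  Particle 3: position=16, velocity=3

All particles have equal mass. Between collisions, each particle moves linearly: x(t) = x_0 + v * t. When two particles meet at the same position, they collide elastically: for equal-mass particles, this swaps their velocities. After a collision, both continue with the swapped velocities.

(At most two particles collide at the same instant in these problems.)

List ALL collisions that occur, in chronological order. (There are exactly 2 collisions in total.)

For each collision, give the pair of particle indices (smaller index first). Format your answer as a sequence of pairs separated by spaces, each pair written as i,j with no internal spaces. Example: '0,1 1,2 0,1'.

Collision at t=1: particles 1 and 2 swap velocities; positions: p0=-4 p1=13 p2=13 p3=19; velocities now: v0=-4 v1=3 v2=4 v3=3
Collision at t=7: particles 2 and 3 swap velocities; positions: p0=-28 p1=31 p2=37 p3=37; velocities now: v0=-4 v1=3 v2=3 v3=4

Answer: 1,2 2,3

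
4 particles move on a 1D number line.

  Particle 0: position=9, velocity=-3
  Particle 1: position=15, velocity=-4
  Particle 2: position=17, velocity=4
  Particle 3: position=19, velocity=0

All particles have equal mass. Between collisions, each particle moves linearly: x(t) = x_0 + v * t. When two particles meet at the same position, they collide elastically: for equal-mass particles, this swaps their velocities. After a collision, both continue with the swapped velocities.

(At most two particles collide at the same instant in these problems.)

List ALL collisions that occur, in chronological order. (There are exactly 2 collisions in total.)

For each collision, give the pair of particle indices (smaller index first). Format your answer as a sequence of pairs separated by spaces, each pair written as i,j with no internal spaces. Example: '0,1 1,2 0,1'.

Collision at t=1/2: particles 2 and 3 swap velocities; positions: p0=15/2 p1=13 p2=19 p3=19; velocities now: v0=-3 v1=-4 v2=0 v3=4
Collision at t=6: particles 0 and 1 swap velocities; positions: p0=-9 p1=-9 p2=19 p3=41; velocities now: v0=-4 v1=-3 v2=0 v3=4

Answer: 2,3 0,1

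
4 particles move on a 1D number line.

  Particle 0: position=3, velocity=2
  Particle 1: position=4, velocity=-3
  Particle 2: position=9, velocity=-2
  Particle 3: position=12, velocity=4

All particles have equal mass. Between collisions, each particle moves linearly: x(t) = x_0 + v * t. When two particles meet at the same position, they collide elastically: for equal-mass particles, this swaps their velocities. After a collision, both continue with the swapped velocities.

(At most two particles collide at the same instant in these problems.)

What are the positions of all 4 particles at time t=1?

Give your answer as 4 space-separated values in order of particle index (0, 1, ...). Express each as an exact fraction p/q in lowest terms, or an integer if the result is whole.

Collision at t=1/5: particles 0 and 1 swap velocities; positions: p0=17/5 p1=17/5 p2=43/5 p3=64/5; velocities now: v0=-3 v1=2 v2=-2 v3=4
Advance to t=1 (no further collisions before then); velocities: v0=-3 v1=2 v2=-2 v3=4; positions = 1 5 7 16

Answer: 1 5 7 16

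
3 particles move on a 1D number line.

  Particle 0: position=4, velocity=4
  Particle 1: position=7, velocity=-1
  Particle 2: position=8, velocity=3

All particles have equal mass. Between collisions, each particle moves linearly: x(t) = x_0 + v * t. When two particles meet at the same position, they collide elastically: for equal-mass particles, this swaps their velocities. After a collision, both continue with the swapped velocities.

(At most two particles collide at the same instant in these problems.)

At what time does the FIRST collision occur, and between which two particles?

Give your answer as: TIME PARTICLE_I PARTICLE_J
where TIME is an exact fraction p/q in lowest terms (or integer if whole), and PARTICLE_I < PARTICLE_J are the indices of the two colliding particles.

Pair (0,1): pos 4,7 vel 4,-1 -> gap=3, closing at 5/unit, collide at t=3/5
Pair (1,2): pos 7,8 vel -1,3 -> not approaching (rel speed -4 <= 0)
Earliest collision: t=3/5 between 0 and 1

Answer: 3/5 0 1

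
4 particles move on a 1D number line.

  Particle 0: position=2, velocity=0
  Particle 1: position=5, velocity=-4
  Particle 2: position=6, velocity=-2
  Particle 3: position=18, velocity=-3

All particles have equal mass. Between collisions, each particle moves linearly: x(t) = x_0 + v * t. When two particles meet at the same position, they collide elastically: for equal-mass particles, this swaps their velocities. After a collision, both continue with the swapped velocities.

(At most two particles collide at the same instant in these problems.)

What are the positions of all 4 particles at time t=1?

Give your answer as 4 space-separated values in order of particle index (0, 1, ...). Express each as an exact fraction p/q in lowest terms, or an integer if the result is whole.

Collision at t=3/4: particles 0 and 1 swap velocities; positions: p0=2 p1=2 p2=9/2 p3=63/4; velocities now: v0=-4 v1=0 v2=-2 v3=-3
Advance to t=1 (no further collisions before then); velocities: v0=-4 v1=0 v2=-2 v3=-3; positions = 1 2 4 15

Answer: 1 2 4 15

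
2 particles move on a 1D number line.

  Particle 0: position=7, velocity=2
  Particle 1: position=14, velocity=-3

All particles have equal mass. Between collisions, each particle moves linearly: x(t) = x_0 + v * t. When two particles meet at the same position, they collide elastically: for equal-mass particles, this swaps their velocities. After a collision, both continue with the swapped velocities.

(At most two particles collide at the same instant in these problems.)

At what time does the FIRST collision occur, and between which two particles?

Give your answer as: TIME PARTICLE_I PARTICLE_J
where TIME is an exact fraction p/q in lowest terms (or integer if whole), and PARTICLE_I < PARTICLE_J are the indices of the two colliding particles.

Pair (0,1): pos 7,14 vel 2,-3 -> gap=7, closing at 5/unit, collide at t=7/5
Earliest collision: t=7/5 between 0 and 1

Answer: 7/5 0 1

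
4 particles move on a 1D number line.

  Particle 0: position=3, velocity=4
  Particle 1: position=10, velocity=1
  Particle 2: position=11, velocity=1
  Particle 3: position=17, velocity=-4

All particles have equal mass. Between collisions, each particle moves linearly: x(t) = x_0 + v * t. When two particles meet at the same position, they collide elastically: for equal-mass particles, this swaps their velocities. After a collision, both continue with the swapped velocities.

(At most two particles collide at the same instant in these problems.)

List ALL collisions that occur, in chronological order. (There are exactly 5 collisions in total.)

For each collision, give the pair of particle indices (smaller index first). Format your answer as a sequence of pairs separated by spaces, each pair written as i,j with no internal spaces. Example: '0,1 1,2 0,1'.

Answer: 2,3 1,2 0,1 1,2 2,3

Derivation:
Collision at t=6/5: particles 2 and 3 swap velocities; positions: p0=39/5 p1=56/5 p2=61/5 p3=61/5; velocities now: v0=4 v1=1 v2=-4 v3=1
Collision at t=7/5: particles 1 and 2 swap velocities; positions: p0=43/5 p1=57/5 p2=57/5 p3=62/5; velocities now: v0=4 v1=-4 v2=1 v3=1
Collision at t=7/4: particles 0 and 1 swap velocities; positions: p0=10 p1=10 p2=47/4 p3=51/4; velocities now: v0=-4 v1=4 v2=1 v3=1
Collision at t=7/3: particles 1 and 2 swap velocities; positions: p0=23/3 p1=37/3 p2=37/3 p3=40/3; velocities now: v0=-4 v1=1 v2=4 v3=1
Collision at t=8/3: particles 2 and 3 swap velocities; positions: p0=19/3 p1=38/3 p2=41/3 p3=41/3; velocities now: v0=-4 v1=1 v2=1 v3=4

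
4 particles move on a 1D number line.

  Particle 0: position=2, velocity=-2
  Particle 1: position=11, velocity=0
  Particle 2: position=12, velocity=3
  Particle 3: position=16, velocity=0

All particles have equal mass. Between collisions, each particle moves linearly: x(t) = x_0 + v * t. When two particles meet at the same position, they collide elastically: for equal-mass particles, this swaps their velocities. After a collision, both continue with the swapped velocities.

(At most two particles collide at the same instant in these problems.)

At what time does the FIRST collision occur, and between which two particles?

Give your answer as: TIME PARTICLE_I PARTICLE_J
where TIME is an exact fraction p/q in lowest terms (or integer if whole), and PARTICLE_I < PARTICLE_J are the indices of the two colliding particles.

Pair (0,1): pos 2,11 vel -2,0 -> not approaching (rel speed -2 <= 0)
Pair (1,2): pos 11,12 vel 0,3 -> not approaching (rel speed -3 <= 0)
Pair (2,3): pos 12,16 vel 3,0 -> gap=4, closing at 3/unit, collide at t=4/3
Earliest collision: t=4/3 between 2 and 3

Answer: 4/3 2 3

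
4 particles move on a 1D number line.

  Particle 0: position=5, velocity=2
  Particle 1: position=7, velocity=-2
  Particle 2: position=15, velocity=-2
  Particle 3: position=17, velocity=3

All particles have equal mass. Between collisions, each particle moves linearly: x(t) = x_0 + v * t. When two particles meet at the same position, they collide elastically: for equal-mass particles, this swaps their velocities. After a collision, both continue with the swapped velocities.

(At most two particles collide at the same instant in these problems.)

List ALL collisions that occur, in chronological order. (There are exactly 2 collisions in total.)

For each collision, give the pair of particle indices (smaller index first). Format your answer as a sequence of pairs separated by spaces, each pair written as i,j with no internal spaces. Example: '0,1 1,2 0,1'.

Collision at t=1/2: particles 0 and 1 swap velocities; positions: p0=6 p1=6 p2=14 p3=37/2; velocities now: v0=-2 v1=2 v2=-2 v3=3
Collision at t=5/2: particles 1 and 2 swap velocities; positions: p0=2 p1=10 p2=10 p3=49/2; velocities now: v0=-2 v1=-2 v2=2 v3=3

Answer: 0,1 1,2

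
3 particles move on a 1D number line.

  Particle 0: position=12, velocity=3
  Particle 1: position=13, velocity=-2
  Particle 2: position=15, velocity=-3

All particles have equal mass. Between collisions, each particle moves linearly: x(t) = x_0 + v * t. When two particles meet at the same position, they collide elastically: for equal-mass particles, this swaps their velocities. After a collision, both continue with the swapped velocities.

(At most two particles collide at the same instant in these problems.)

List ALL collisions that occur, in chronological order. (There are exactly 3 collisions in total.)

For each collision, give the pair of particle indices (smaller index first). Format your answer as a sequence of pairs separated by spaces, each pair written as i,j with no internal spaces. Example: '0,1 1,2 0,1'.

Collision at t=1/5: particles 0 and 1 swap velocities; positions: p0=63/5 p1=63/5 p2=72/5; velocities now: v0=-2 v1=3 v2=-3
Collision at t=1/2: particles 1 and 2 swap velocities; positions: p0=12 p1=27/2 p2=27/2; velocities now: v0=-2 v1=-3 v2=3
Collision at t=2: particles 0 and 1 swap velocities; positions: p0=9 p1=9 p2=18; velocities now: v0=-3 v1=-2 v2=3

Answer: 0,1 1,2 0,1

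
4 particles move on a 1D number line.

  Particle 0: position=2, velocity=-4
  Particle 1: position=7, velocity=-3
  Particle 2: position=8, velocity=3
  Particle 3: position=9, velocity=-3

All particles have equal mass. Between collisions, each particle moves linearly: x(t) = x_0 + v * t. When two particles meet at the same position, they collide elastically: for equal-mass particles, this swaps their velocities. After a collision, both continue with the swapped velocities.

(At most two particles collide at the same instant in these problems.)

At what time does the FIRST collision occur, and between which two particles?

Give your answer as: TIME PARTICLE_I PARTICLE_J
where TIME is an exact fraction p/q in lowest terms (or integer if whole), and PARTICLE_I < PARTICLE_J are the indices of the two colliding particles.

Pair (0,1): pos 2,7 vel -4,-3 -> not approaching (rel speed -1 <= 0)
Pair (1,2): pos 7,8 vel -3,3 -> not approaching (rel speed -6 <= 0)
Pair (2,3): pos 8,9 vel 3,-3 -> gap=1, closing at 6/unit, collide at t=1/6
Earliest collision: t=1/6 between 2 and 3

Answer: 1/6 2 3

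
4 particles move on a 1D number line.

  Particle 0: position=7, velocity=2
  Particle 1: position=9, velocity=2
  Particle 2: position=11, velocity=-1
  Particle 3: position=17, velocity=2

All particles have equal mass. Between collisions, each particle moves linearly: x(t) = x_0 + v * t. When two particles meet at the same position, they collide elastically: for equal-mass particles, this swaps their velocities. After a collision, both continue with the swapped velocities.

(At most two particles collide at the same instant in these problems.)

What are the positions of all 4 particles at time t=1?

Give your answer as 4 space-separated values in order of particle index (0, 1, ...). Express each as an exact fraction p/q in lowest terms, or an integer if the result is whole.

Collision at t=2/3: particles 1 and 2 swap velocities; positions: p0=25/3 p1=31/3 p2=31/3 p3=55/3; velocities now: v0=2 v1=-1 v2=2 v3=2
Advance to t=1 (no further collisions before then); velocities: v0=2 v1=-1 v2=2 v3=2; positions = 9 10 11 19

Answer: 9 10 11 19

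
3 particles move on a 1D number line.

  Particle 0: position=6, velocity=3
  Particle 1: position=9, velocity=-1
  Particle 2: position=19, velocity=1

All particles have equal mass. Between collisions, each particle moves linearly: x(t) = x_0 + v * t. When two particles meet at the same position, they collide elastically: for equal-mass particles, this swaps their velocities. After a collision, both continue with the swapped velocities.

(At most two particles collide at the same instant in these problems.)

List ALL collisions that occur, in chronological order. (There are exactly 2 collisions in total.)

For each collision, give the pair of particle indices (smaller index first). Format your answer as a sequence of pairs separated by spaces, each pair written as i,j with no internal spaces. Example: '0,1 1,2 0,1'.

Collision at t=3/4: particles 0 and 1 swap velocities; positions: p0=33/4 p1=33/4 p2=79/4; velocities now: v0=-1 v1=3 v2=1
Collision at t=13/2: particles 1 and 2 swap velocities; positions: p0=5/2 p1=51/2 p2=51/2; velocities now: v0=-1 v1=1 v2=3

Answer: 0,1 1,2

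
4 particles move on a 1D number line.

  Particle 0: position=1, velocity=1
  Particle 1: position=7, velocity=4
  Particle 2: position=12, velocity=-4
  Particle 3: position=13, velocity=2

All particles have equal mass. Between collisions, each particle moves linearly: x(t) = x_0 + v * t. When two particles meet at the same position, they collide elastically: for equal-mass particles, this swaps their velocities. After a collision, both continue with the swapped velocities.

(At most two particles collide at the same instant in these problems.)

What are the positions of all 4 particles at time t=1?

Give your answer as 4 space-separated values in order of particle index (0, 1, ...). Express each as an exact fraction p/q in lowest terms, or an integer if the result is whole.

Answer: 2 8 11 15

Derivation:
Collision at t=5/8: particles 1 and 2 swap velocities; positions: p0=13/8 p1=19/2 p2=19/2 p3=57/4; velocities now: v0=1 v1=-4 v2=4 v3=2
Advance to t=1 (no further collisions before then); velocities: v0=1 v1=-4 v2=4 v3=2; positions = 2 8 11 15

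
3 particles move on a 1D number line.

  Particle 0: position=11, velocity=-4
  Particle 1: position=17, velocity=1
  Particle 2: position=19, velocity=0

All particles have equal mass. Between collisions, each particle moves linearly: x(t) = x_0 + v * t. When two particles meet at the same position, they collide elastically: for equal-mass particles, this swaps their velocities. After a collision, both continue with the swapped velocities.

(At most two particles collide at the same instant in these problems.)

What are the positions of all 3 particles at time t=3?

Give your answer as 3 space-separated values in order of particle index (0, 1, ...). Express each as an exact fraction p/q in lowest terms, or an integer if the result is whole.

Collision at t=2: particles 1 and 2 swap velocities; positions: p0=3 p1=19 p2=19; velocities now: v0=-4 v1=0 v2=1
Advance to t=3 (no further collisions before then); velocities: v0=-4 v1=0 v2=1; positions = -1 19 20

Answer: -1 19 20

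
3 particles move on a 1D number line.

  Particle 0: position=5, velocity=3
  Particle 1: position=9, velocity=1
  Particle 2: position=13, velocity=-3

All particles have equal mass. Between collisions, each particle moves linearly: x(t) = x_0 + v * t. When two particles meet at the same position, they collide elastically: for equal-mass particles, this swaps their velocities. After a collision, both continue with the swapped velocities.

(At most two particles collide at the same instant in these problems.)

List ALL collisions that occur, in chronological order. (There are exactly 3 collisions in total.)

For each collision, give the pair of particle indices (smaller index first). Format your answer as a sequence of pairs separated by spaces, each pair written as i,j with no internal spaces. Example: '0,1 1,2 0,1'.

Collision at t=1: particles 1 and 2 swap velocities; positions: p0=8 p1=10 p2=10; velocities now: v0=3 v1=-3 v2=1
Collision at t=4/3: particles 0 and 1 swap velocities; positions: p0=9 p1=9 p2=31/3; velocities now: v0=-3 v1=3 v2=1
Collision at t=2: particles 1 and 2 swap velocities; positions: p0=7 p1=11 p2=11; velocities now: v0=-3 v1=1 v2=3

Answer: 1,2 0,1 1,2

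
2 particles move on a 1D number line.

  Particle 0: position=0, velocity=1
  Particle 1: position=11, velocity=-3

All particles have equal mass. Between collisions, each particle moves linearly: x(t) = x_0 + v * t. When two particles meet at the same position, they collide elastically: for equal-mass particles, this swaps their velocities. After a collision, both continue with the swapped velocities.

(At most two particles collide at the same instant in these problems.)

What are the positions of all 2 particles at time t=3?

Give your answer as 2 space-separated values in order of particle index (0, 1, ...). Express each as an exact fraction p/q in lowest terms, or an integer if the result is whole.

Answer: 2 3

Derivation:
Collision at t=11/4: particles 0 and 1 swap velocities; positions: p0=11/4 p1=11/4; velocities now: v0=-3 v1=1
Advance to t=3 (no further collisions before then); velocities: v0=-3 v1=1; positions = 2 3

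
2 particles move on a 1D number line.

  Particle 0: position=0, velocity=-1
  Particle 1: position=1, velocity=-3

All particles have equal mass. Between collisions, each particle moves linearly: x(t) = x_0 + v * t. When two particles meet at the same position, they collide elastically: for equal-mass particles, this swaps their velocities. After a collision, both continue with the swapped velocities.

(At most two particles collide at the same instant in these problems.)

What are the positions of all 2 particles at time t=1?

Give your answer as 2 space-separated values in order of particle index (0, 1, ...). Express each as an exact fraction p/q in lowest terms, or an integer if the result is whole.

Collision at t=1/2: particles 0 and 1 swap velocities; positions: p0=-1/2 p1=-1/2; velocities now: v0=-3 v1=-1
Advance to t=1 (no further collisions before then); velocities: v0=-3 v1=-1; positions = -2 -1

Answer: -2 -1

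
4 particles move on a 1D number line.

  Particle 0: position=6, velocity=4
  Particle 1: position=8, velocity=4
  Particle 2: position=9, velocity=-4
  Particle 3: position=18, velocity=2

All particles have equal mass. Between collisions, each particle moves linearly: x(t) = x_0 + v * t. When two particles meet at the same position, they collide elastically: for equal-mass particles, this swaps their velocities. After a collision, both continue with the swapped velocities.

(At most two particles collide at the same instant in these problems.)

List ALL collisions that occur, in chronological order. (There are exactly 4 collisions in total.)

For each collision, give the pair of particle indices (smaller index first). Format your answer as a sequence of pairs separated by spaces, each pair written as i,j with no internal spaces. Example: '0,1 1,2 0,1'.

Collision at t=1/8: particles 1 and 2 swap velocities; positions: p0=13/2 p1=17/2 p2=17/2 p3=73/4; velocities now: v0=4 v1=-4 v2=4 v3=2
Collision at t=3/8: particles 0 and 1 swap velocities; positions: p0=15/2 p1=15/2 p2=19/2 p3=75/4; velocities now: v0=-4 v1=4 v2=4 v3=2
Collision at t=5: particles 2 and 3 swap velocities; positions: p0=-11 p1=26 p2=28 p3=28; velocities now: v0=-4 v1=4 v2=2 v3=4
Collision at t=6: particles 1 and 2 swap velocities; positions: p0=-15 p1=30 p2=30 p3=32; velocities now: v0=-4 v1=2 v2=4 v3=4

Answer: 1,2 0,1 2,3 1,2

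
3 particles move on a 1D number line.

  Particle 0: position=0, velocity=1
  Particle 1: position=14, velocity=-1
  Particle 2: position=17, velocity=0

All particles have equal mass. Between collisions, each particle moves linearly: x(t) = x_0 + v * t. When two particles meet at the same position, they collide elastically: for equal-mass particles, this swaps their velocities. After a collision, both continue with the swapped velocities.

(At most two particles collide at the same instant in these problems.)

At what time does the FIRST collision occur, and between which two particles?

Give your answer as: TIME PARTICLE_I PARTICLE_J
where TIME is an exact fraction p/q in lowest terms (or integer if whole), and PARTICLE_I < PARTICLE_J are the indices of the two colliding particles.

Answer: 7 0 1

Derivation:
Pair (0,1): pos 0,14 vel 1,-1 -> gap=14, closing at 2/unit, collide at t=7
Pair (1,2): pos 14,17 vel -1,0 -> not approaching (rel speed -1 <= 0)
Earliest collision: t=7 between 0 and 1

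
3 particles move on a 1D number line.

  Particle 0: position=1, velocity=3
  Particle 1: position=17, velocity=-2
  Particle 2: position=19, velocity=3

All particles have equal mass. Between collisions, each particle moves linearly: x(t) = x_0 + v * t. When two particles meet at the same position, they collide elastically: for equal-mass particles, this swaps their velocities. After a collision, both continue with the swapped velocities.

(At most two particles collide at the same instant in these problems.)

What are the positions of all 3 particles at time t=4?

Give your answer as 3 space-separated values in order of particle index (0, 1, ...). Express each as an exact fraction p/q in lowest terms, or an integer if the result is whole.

Collision at t=16/5: particles 0 and 1 swap velocities; positions: p0=53/5 p1=53/5 p2=143/5; velocities now: v0=-2 v1=3 v2=3
Advance to t=4 (no further collisions before then); velocities: v0=-2 v1=3 v2=3; positions = 9 13 31

Answer: 9 13 31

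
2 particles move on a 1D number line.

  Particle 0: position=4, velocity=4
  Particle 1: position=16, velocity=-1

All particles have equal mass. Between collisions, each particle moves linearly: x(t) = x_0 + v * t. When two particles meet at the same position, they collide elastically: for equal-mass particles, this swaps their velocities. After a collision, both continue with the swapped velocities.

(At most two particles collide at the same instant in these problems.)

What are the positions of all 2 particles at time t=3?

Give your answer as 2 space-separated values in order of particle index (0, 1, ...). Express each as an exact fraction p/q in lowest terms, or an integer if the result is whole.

Answer: 13 16

Derivation:
Collision at t=12/5: particles 0 and 1 swap velocities; positions: p0=68/5 p1=68/5; velocities now: v0=-1 v1=4
Advance to t=3 (no further collisions before then); velocities: v0=-1 v1=4; positions = 13 16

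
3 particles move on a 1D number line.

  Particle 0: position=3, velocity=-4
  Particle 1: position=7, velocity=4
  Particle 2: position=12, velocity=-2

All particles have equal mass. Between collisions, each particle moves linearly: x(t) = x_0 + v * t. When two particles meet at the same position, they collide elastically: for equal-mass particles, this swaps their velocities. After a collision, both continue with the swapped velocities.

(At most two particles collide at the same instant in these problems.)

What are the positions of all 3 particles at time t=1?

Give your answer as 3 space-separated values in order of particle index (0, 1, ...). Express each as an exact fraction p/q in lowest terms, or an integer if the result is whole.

Answer: -1 10 11

Derivation:
Collision at t=5/6: particles 1 and 2 swap velocities; positions: p0=-1/3 p1=31/3 p2=31/3; velocities now: v0=-4 v1=-2 v2=4
Advance to t=1 (no further collisions before then); velocities: v0=-4 v1=-2 v2=4; positions = -1 10 11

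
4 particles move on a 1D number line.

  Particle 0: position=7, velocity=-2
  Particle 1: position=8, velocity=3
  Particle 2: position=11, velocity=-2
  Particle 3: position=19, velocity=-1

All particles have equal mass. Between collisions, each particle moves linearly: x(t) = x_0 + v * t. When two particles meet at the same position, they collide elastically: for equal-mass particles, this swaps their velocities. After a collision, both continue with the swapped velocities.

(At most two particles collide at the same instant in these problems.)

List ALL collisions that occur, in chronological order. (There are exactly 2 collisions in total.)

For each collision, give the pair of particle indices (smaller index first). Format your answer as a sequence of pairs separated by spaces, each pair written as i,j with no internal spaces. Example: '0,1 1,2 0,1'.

Answer: 1,2 2,3

Derivation:
Collision at t=3/5: particles 1 and 2 swap velocities; positions: p0=29/5 p1=49/5 p2=49/5 p3=92/5; velocities now: v0=-2 v1=-2 v2=3 v3=-1
Collision at t=11/4: particles 2 and 3 swap velocities; positions: p0=3/2 p1=11/2 p2=65/4 p3=65/4; velocities now: v0=-2 v1=-2 v2=-1 v3=3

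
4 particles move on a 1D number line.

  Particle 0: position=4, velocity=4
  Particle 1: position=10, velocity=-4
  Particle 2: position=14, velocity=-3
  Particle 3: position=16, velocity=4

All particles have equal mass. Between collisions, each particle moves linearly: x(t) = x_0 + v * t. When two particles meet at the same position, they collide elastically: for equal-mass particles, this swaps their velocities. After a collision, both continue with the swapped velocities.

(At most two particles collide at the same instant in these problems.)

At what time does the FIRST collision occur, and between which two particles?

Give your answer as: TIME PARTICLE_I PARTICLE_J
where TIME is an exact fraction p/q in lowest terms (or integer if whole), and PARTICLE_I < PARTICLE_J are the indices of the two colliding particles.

Pair (0,1): pos 4,10 vel 4,-4 -> gap=6, closing at 8/unit, collide at t=3/4
Pair (1,2): pos 10,14 vel -4,-3 -> not approaching (rel speed -1 <= 0)
Pair (2,3): pos 14,16 vel -3,4 -> not approaching (rel speed -7 <= 0)
Earliest collision: t=3/4 between 0 and 1

Answer: 3/4 0 1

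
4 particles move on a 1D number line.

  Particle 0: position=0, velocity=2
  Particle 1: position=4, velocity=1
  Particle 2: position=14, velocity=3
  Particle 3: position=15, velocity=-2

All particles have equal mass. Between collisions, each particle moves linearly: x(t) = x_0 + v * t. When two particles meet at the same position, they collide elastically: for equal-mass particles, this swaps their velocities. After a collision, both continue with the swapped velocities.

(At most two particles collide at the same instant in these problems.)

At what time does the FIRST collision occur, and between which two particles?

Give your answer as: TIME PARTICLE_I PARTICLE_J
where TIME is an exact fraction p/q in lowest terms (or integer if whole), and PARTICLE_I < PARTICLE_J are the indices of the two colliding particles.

Pair (0,1): pos 0,4 vel 2,1 -> gap=4, closing at 1/unit, collide at t=4
Pair (1,2): pos 4,14 vel 1,3 -> not approaching (rel speed -2 <= 0)
Pair (2,3): pos 14,15 vel 3,-2 -> gap=1, closing at 5/unit, collide at t=1/5
Earliest collision: t=1/5 between 2 and 3

Answer: 1/5 2 3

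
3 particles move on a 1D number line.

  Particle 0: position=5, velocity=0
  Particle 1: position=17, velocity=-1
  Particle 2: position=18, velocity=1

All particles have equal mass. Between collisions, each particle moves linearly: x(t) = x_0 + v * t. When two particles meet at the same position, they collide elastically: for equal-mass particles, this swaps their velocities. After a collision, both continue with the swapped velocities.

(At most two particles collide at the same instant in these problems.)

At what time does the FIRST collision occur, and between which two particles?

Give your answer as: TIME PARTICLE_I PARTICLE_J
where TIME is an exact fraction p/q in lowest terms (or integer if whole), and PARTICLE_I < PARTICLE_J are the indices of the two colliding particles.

Pair (0,1): pos 5,17 vel 0,-1 -> gap=12, closing at 1/unit, collide at t=12
Pair (1,2): pos 17,18 vel -1,1 -> not approaching (rel speed -2 <= 0)
Earliest collision: t=12 between 0 and 1

Answer: 12 0 1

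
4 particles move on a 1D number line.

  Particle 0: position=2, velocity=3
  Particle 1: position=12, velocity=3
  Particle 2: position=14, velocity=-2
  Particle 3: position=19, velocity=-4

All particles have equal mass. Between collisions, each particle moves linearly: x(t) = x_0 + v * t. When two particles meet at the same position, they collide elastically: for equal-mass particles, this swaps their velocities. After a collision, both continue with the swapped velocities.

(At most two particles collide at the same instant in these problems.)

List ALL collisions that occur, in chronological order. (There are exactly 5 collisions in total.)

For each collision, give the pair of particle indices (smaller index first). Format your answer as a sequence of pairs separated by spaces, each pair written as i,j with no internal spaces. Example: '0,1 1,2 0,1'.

Answer: 1,2 2,3 0,1 1,2 0,1

Derivation:
Collision at t=2/5: particles 1 and 2 swap velocities; positions: p0=16/5 p1=66/5 p2=66/5 p3=87/5; velocities now: v0=3 v1=-2 v2=3 v3=-4
Collision at t=1: particles 2 and 3 swap velocities; positions: p0=5 p1=12 p2=15 p3=15; velocities now: v0=3 v1=-2 v2=-4 v3=3
Collision at t=12/5: particles 0 and 1 swap velocities; positions: p0=46/5 p1=46/5 p2=47/5 p3=96/5; velocities now: v0=-2 v1=3 v2=-4 v3=3
Collision at t=17/7: particles 1 and 2 swap velocities; positions: p0=64/7 p1=65/7 p2=65/7 p3=135/7; velocities now: v0=-2 v1=-4 v2=3 v3=3
Collision at t=5/2: particles 0 and 1 swap velocities; positions: p0=9 p1=9 p2=19/2 p3=39/2; velocities now: v0=-4 v1=-2 v2=3 v3=3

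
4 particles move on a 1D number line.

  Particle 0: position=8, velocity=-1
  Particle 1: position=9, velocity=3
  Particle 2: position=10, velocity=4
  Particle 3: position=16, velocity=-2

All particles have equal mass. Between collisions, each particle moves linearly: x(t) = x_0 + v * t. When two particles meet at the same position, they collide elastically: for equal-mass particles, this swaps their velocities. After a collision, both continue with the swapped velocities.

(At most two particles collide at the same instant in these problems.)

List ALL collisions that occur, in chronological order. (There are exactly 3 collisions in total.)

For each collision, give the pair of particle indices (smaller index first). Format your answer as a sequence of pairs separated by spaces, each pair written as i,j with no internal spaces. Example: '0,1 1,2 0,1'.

Collision at t=1: particles 2 and 3 swap velocities; positions: p0=7 p1=12 p2=14 p3=14; velocities now: v0=-1 v1=3 v2=-2 v3=4
Collision at t=7/5: particles 1 and 2 swap velocities; positions: p0=33/5 p1=66/5 p2=66/5 p3=78/5; velocities now: v0=-1 v1=-2 v2=3 v3=4
Collision at t=8: particles 0 and 1 swap velocities; positions: p0=0 p1=0 p2=33 p3=42; velocities now: v0=-2 v1=-1 v2=3 v3=4

Answer: 2,3 1,2 0,1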